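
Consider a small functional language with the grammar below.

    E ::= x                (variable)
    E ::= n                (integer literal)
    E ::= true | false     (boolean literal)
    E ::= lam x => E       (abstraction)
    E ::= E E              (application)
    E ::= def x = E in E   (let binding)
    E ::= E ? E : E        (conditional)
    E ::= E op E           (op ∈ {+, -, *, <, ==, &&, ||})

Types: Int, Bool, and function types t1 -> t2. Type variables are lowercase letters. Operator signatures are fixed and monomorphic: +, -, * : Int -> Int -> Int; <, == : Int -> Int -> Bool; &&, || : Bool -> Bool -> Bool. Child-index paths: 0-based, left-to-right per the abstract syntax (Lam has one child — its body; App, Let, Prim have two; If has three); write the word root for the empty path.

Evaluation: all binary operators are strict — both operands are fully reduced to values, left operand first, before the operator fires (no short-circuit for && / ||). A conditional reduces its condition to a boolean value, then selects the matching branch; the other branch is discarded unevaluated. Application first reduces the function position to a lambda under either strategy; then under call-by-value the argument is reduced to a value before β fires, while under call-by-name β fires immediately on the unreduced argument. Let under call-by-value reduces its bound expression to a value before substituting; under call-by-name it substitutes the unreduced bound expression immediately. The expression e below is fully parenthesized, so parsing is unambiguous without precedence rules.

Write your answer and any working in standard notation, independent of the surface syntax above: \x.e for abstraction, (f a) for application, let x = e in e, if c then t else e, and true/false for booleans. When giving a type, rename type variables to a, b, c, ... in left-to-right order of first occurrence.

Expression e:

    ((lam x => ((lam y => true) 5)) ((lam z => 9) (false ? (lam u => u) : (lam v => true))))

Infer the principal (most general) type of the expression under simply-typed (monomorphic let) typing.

Answer: Bool

Working:
\y._ : b -> Bool
  unify b -> Bool ~ Int -> c
  unify b ~ Int
  unify Bool ~ c
_ _ : Bool
\x._ : a -> Bool
\z._ : d -> Int
  unify Bool ~ Bool
u : e
\u._ : e -> e
\v._ : f -> Bool
  unify e -> e ~ f -> Bool
  unify e ~ f
  unify f ~ Bool
  unify d -> Int ~ (Bool -> Bool) -> g
  unify d ~ Bool -> Bool
  unify Int ~ g
_ _ : Int
  unify a -> Bool ~ Int -> h
  unify a ~ Int
  unify Bool ~ h
_ _ : Bool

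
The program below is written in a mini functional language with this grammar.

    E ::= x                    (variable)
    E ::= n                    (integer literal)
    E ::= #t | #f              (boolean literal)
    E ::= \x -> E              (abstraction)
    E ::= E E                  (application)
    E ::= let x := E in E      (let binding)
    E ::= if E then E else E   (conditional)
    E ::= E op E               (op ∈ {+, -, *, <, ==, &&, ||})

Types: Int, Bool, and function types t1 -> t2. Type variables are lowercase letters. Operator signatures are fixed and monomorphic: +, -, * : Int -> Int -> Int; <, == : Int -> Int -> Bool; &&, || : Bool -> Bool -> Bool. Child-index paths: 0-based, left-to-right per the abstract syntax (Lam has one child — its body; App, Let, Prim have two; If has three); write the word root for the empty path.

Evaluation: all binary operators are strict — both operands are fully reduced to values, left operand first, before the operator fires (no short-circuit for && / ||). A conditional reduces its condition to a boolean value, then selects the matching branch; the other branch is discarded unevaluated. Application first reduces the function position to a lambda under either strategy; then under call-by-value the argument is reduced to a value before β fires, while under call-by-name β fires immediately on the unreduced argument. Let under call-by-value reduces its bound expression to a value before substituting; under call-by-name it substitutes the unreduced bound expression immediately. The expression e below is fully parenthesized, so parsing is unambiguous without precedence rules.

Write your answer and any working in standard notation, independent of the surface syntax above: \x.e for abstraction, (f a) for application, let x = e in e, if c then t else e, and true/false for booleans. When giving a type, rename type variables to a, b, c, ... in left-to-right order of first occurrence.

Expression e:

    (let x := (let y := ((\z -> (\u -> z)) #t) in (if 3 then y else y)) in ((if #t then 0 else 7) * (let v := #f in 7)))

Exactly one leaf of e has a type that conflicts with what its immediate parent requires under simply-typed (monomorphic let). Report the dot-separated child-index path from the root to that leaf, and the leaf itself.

Answer: 0.1.0 : 3

Derivation:
z : a
\u._ : b -> a
\z._ : a -> b -> a
  unify a -> b -> a ~ Bool -> c
  unify a ~ Bool
  unify b -> Bool ~ c
_ _ : b -> Bool
let y : b -> Bool
  unify Int ~ Bool
  FAIL: mismatch Int ~ Bool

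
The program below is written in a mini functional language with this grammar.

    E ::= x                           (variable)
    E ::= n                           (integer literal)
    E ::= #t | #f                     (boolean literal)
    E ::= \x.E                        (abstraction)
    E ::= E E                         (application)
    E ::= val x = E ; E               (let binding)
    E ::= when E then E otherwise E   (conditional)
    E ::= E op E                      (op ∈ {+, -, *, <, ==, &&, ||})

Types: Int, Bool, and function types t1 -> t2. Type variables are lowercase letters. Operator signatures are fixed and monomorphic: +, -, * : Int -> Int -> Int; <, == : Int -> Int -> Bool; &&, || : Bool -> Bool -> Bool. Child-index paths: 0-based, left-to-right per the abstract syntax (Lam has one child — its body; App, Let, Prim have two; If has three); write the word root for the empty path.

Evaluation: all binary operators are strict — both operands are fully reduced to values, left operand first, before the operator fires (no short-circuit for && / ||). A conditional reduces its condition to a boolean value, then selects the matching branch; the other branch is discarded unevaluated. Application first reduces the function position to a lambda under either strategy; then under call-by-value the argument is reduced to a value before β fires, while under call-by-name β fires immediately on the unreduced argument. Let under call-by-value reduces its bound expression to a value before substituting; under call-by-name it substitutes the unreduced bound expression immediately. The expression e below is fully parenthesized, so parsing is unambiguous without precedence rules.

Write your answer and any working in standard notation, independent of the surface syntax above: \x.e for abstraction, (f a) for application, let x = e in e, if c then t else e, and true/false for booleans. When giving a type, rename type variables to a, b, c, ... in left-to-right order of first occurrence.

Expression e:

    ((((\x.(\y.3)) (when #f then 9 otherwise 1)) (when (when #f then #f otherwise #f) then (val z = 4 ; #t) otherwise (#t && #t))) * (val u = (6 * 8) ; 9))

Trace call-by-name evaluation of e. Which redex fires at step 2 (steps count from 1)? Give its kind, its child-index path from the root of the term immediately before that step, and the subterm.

Trace:
step 0: ((((\x.(\y.3)) (if false then 9 else 1)) (if (if false then false else false) then (let z = 4 in true) else (true && true))) * (let u = (6 * 8) in 9))
step 1: [beta@0.0] (((\y.3) (if (if false then false else false) then (let z = 4 in true) else (true && true))) * (let u = (6 * 8) in 9))
step 2: [beta@0] (3 * (let u = (6 * 8) in 9))

Answer: beta at 0 : ((\y.3) (if (if false then false else false) then (let z = 4 in true) else (true && true)))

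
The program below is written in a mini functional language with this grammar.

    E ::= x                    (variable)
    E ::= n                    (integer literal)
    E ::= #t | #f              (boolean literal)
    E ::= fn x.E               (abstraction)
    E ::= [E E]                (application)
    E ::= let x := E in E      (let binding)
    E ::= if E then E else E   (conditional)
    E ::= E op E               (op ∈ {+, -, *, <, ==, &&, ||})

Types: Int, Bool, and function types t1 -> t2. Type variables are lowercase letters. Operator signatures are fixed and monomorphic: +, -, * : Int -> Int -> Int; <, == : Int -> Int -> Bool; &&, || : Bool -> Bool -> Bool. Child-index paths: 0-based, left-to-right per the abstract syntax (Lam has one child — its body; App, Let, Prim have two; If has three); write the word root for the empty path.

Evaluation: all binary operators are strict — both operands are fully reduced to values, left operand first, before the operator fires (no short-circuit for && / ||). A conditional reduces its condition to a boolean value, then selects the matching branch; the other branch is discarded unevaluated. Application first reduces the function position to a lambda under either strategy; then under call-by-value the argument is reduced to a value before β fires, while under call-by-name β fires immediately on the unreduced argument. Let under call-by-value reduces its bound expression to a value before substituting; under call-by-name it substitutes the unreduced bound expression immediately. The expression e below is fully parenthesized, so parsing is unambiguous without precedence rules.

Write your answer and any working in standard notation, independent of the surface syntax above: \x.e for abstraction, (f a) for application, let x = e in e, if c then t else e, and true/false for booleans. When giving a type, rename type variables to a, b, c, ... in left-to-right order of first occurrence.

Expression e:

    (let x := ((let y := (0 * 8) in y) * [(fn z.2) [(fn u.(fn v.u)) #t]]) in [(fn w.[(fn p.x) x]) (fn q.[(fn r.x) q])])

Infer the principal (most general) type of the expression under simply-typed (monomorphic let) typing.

Trace:
  unify Int ~ Int
  unify Int ~ Int
let y : Int
y : Int
  unify Int ~ Int
\z._ : a -> Int
u : b
\v._ : c -> b
\u._ : b -> c -> b
  unify b -> c -> b ~ Bool -> d
  unify b ~ Bool
  unify c -> Bool ~ d
_ _ : c -> Bool
  unify a -> Int ~ (c -> Bool) -> e
  unify a ~ c -> Bool
  unify Int ~ e
_ _ : Int
  unify Int ~ Int
let x : Int
x : Int
\p._ : g -> Int
x : Int
  unify g -> Int ~ Int -> h
  unify g ~ Int
  unify Int ~ h
_ _ : Int
\w._ : f -> Int
x : Int
\r._ : j -> Int
q : i
  unify j -> Int ~ i -> k
  unify j ~ i
  unify Int ~ k
_ _ : Int
\q._ : i -> Int
  unify f -> Int ~ (i -> Int) -> l
  unify f ~ i -> Int
  unify Int ~ l
_ _ : Int

Answer: Int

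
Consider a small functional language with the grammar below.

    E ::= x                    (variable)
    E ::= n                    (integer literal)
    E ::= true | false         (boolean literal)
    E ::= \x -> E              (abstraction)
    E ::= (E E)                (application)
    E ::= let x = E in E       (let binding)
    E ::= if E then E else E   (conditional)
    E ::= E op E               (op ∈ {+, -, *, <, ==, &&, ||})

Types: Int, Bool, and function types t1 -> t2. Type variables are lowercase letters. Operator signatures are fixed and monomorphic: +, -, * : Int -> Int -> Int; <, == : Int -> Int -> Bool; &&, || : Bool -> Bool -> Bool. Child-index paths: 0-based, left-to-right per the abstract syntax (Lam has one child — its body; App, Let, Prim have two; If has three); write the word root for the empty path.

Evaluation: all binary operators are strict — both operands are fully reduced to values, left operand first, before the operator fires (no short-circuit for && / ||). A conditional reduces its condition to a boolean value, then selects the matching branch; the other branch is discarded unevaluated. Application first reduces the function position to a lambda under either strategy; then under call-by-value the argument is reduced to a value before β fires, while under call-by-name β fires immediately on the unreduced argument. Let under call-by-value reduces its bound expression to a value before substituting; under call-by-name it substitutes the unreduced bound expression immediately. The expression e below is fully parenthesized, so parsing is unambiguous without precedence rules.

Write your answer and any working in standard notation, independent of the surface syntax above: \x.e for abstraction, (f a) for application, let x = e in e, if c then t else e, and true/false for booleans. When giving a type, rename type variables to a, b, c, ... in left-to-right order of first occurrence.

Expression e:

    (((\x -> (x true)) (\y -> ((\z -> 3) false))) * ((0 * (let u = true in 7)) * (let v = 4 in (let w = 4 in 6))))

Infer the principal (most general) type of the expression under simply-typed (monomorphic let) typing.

Answer: Int

Derivation:
x : a
  unify a ~ Bool -> b
_ _ : b
\x._ : (Bool -> b) -> b
\z._ : d -> Int
  unify d -> Int ~ Bool -> e
  unify d ~ Bool
  unify Int ~ e
_ _ : Int
\y._ : c -> Int
  unify (Bool -> b) -> b ~ (c -> Int) -> f
  unify Bool -> b ~ c -> Int
  unify Bool ~ c
  unify b ~ Int
  unify Int ~ f
_ _ : Int
  unify Int ~ Int
  unify Int ~ Int
let u : Bool
  unify Int ~ Int
  unify Int ~ Int
let v : Int
let w : Int
  unify Int ~ Int
  unify Int ~ Int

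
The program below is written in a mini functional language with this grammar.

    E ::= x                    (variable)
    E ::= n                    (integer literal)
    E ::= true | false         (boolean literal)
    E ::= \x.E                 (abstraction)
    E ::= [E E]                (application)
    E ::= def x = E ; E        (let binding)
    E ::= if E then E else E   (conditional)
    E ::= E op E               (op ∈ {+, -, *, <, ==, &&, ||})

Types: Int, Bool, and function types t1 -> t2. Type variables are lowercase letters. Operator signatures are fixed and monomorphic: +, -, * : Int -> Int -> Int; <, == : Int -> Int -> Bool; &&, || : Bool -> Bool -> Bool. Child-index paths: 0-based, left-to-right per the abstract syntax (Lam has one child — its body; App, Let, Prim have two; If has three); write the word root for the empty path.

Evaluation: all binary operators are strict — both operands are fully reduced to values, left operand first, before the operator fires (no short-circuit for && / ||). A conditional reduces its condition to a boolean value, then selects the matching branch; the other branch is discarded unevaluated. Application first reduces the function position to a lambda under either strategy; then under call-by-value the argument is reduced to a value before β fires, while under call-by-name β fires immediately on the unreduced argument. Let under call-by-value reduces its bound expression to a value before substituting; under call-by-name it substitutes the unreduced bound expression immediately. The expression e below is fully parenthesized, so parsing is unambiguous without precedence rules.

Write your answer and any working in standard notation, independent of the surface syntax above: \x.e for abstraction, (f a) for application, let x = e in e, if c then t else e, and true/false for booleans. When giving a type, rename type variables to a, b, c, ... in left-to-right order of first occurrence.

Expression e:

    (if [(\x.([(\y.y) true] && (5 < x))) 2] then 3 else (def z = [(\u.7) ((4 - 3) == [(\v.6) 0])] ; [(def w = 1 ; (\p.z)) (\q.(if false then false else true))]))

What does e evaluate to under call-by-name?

Derivation:
step 0: (if ((\x.(((\y.y) true) && (5 < x))) 2) then 3 else (let z = ((\u.7) ((4 - 3) == ((\v.6) 0))) in ((let w = 1 in (\p.z)) (\q.(if false then false else true)))))
step 1: [beta@0] (if (((\y.y) true) && (5 < 2)) then 3 else (let z = ((\u.7) ((4 - 3) == ((\v.6) 0))) in ((let w = 1 in (\p.z)) (\q.(if false then false else true)))))
step 2: [beta@0.0] (if (true && (5 < 2)) then 3 else (let z = ((\u.7) ((4 - 3) == ((\v.6) 0))) in ((let w = 1 in (\p.z)) (\q.(if false then false else true)))))
step 3: [delta@0.1] (if (true && false) then 3 else (let z = ((\u.7) ((4 - 3) == ((\v.6) 0))) in ((let w = 1 in (\p.z)) (\q.(if false then false else true)))))
step 4: [delta@0] (if false then 3 else (let z = ((\u.7) ((4 - 3) == ((\v.6) 0))) in ((let w = 1 in (\p.z)) (\q.(if false then false else true)))))
step 5: [if@root] (let z = ((\u.7) ((4 - 3) == ((\v.6) 0))) in ((let w = 1 in (\p.z)) (\q.(if false then false else true))))
step 6: [let@root] ((let w = 1 in (\p.((\u.7) ((4 - 3) == ((\v.6) 0))))) (\q.(if false then false else true)))
step 7: [let@0] ((\p.((\u.7) ((4 - 3) == ((\v.6) 0)))) (\q.(if false then false else true)))
step 8: [beta@root] ((\u.7) ((4 - 3) == ((\v.6) 0)))
step 9: [beta@root] 7

Answer: 7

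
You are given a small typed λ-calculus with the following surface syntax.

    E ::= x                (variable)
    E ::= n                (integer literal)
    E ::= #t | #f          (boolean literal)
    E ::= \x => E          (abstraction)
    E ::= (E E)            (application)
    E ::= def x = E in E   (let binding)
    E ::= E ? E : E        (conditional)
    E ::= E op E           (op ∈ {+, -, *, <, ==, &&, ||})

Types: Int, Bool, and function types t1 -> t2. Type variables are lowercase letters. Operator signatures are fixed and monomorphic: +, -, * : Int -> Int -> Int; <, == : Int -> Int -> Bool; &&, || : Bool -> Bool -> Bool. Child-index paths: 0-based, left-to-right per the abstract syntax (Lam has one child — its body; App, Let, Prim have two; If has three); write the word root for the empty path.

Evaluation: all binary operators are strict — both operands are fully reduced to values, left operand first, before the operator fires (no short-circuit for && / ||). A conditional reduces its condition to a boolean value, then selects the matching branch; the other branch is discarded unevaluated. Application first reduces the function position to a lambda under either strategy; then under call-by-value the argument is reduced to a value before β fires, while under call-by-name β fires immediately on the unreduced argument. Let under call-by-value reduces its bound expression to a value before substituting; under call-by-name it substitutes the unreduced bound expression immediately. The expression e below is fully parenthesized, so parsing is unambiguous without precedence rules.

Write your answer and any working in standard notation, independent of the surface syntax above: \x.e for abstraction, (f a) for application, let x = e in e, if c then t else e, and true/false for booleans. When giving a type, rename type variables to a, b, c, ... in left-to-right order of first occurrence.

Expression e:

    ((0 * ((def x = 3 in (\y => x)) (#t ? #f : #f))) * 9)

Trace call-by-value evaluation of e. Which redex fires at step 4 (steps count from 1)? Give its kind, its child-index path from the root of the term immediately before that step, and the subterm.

Working:
step 0: ((0 * ((let x = 3 in (\y.x)) (if true then false else false))) * 9)
step 1: [let@0.1.0] ((0 * ((\y.3) (if true then false else false))) * 9)
step 2: [if@0.1.1] ((0 * ((\y.3) false)) * 9)
step 3: [beta@0.1] ((0 * 3) * 9)
step 4: [delta@0] (0 * 9)

Answer: delta at 0 : (0 * 3)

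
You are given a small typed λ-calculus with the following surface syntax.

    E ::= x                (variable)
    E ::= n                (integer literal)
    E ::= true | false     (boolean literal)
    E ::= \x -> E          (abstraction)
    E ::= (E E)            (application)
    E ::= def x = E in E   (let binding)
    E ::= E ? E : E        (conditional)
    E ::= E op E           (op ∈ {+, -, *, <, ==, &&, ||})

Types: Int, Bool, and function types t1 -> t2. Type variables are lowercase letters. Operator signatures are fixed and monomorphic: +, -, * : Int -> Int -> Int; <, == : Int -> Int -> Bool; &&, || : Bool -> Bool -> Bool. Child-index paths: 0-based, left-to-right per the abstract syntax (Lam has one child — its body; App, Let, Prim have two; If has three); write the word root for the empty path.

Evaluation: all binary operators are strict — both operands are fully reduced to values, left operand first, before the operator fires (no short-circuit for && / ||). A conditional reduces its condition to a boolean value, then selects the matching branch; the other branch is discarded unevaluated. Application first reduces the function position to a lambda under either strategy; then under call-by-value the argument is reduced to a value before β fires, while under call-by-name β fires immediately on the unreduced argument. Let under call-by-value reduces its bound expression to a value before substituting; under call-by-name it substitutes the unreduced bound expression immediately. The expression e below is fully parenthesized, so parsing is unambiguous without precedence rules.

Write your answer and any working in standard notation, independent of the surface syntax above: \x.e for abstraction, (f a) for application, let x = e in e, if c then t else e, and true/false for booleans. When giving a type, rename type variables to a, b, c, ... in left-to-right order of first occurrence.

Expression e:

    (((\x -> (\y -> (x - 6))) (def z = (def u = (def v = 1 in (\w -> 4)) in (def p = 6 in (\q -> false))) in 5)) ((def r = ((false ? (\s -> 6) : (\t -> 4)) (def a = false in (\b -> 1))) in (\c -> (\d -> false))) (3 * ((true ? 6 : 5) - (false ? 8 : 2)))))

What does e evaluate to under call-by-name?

Derivation:
step 0: (((\x.(\y.(x - 6))) (let z = (let u = (let v = 1 in (\w.4)) in (let p = 6 in (\q.false))) in 5)) ((let r = ((if false then (\s.6) else (\t.4)) (let a = false in (\b.1))) in (\c.(\d.false))) (3 * ((if true then 6 else 5) - (if false then 8 else 2)))))
step 1: [beta@0] ((\y.((let z = (let u = (let v = 1 in (\w.4)) in (let p = 6 in (\q.false))) in 5) - 6)) ((let r = ((if false then (\s.6) else (\t.4)) (let a = false in (\b.1))) in (\c.(\d.false))) (3 * ((if true then 6 else 5) - (if false then 8 else 2)))))
step 2: [beta@root] ((let z = (let u = (let v = 1 in (\w.4)) in (let p = 6 in (\q.false))) in 5) - 6)
step 3: [let@0] (5 - 6)
step 4: [delta@root] -1

Answer: -1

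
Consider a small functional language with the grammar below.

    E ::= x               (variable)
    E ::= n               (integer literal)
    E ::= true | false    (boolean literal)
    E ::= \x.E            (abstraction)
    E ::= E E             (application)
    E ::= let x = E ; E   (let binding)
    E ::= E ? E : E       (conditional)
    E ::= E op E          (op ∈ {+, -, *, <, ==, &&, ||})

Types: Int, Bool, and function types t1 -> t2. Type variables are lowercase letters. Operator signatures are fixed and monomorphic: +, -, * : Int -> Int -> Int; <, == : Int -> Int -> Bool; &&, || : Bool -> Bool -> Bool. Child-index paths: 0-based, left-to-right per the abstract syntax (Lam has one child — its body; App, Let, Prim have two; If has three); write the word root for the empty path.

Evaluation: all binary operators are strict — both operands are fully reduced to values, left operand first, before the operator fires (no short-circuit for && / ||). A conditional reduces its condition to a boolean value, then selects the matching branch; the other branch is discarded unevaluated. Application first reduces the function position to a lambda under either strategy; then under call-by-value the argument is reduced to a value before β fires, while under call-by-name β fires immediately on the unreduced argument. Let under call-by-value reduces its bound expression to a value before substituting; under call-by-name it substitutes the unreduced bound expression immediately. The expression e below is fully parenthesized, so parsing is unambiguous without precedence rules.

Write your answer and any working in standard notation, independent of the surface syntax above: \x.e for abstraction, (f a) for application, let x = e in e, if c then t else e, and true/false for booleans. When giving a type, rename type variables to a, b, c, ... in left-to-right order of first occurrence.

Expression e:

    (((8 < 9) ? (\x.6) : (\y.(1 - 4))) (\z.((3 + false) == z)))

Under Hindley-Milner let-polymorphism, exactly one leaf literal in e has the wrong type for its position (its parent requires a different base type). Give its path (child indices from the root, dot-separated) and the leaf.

Working:
  unify Int ~ Int
  unify Int ~ Int
  unify Bool ~ Bool
\x._ : a -> Int
  unify Int ~ Int
  unify Int ~ Int
\y._ : b -> Int
  unify a -> Int ~ b -> Int
  unify a ~ b
  unify Int ~ Int
  unify Int ~ Int
  unify Bool ~ Int
  FAIL: mismatch Bool ~ Int

Answer: 1.0.0.1 : false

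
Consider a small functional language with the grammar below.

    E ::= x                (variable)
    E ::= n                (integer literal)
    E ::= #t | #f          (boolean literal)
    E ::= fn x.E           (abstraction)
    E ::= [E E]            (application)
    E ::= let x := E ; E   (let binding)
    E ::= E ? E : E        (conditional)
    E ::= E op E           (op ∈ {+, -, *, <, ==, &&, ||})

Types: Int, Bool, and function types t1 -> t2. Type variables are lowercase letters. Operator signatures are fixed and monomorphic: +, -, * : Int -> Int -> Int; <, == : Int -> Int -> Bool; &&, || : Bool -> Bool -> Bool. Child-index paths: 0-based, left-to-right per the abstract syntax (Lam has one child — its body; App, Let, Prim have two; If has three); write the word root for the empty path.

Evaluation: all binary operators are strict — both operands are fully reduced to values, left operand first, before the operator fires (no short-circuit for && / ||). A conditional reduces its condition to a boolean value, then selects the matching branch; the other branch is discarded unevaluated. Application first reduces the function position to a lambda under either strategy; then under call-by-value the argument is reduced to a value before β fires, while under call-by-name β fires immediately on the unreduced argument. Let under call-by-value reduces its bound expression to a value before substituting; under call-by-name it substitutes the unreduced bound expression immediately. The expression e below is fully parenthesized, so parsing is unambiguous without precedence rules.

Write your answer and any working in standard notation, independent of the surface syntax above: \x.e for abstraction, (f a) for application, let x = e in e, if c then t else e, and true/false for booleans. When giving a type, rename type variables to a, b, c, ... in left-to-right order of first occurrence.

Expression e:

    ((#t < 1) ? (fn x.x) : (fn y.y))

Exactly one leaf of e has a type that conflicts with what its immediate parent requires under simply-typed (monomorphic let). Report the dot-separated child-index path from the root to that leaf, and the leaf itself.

Answer: 0.0 : true

Working:
  unify Bool ~ Int
  FAIL: mismatch Bool ~ Int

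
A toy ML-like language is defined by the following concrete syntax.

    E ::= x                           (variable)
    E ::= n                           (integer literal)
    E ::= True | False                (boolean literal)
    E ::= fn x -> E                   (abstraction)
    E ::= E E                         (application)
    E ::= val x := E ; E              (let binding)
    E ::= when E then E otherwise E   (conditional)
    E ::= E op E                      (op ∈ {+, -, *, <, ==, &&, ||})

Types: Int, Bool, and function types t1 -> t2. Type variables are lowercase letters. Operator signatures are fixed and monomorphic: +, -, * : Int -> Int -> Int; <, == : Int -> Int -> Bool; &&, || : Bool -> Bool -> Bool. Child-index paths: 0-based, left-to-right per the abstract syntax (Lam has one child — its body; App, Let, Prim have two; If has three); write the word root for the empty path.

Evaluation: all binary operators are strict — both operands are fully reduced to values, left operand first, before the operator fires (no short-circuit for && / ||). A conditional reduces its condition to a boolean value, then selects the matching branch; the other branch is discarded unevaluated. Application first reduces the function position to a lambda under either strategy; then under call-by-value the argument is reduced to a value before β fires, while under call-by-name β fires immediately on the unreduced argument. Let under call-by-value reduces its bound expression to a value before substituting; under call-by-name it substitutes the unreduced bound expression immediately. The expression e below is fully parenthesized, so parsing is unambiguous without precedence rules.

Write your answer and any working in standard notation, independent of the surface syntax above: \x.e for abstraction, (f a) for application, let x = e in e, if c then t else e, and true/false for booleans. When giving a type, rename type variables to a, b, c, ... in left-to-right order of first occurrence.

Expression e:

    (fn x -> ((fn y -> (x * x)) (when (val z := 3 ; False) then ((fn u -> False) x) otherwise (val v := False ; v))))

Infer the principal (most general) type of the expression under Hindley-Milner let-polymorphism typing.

Answer: Int -> Int

Working:
x : a
  unify a ~ Int
x : Int
  unify Int ~ Int
\y._ : b -> Int
let z : Int
  unify Bool ~ Bool
\u._ : c -> Bool
x : Int
  unify c -> Bool ~ Int -> d
  unify c ~ Int
  unify Bool ~ d
_ _ : Bool
let v : Bool
v : Bool
  unify Bool ~ Bool
  unify b -> Int ~ Bool -> e
  unify b ~ Bool
  unify Int ~ e
_ _ : Int
\x._ : Int -> Int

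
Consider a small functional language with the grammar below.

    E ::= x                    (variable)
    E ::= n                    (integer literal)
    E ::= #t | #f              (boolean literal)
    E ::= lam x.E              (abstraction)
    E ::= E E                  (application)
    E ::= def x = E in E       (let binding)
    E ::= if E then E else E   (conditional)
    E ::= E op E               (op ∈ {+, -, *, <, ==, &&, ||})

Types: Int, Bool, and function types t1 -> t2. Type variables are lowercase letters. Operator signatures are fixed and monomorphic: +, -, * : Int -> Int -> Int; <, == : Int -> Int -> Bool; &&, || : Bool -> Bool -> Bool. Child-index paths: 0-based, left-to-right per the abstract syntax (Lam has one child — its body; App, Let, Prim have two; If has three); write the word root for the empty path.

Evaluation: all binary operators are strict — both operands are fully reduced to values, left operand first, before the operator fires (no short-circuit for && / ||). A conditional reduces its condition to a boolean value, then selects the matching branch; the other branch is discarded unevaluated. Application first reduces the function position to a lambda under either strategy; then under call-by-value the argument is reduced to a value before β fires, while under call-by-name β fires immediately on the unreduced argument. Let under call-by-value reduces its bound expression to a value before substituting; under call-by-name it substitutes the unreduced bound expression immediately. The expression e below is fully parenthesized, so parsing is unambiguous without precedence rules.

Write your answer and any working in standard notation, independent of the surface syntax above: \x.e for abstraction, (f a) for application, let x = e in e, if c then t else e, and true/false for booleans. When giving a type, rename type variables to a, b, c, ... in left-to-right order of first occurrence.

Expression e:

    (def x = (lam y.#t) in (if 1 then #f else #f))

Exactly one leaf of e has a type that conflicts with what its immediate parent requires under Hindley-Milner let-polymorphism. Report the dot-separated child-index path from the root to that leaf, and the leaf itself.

Answer: 1.0 : 1

Trace:
\y._ : a -> Bool
let x : forall. a -> Bool
  unify Int ~ Bool
  FAIL: mismatch Int ~ Bool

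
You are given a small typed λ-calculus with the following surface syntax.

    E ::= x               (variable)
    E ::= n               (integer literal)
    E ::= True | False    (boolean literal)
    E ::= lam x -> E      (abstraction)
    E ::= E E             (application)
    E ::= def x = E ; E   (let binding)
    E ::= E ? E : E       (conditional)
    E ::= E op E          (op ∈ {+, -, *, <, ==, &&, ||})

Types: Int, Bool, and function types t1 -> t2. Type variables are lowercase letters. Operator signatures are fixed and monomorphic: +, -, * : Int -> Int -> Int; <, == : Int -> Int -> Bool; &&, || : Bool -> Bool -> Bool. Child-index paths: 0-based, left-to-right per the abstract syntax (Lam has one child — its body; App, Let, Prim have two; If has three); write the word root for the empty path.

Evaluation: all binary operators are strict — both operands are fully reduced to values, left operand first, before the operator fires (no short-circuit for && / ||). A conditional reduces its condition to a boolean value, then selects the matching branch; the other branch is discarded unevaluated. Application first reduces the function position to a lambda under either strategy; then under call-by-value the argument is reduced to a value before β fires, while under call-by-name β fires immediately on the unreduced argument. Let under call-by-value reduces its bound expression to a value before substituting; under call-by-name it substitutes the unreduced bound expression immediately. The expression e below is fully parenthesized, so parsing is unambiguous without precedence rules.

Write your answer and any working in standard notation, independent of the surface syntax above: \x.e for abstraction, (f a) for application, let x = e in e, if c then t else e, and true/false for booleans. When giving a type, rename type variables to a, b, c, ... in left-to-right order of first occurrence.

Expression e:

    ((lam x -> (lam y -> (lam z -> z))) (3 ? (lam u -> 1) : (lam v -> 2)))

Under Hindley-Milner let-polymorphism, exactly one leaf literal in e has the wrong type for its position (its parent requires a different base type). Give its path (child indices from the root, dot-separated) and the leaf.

Trace:
z : c
\z._ : c -> c
\y._ : b -> c -> c
\x._ : a -> b -> c -> c
  unify Int ~ Bool
  FAIL: mismatch Int ~ Bool

Answer: 1.0 : 3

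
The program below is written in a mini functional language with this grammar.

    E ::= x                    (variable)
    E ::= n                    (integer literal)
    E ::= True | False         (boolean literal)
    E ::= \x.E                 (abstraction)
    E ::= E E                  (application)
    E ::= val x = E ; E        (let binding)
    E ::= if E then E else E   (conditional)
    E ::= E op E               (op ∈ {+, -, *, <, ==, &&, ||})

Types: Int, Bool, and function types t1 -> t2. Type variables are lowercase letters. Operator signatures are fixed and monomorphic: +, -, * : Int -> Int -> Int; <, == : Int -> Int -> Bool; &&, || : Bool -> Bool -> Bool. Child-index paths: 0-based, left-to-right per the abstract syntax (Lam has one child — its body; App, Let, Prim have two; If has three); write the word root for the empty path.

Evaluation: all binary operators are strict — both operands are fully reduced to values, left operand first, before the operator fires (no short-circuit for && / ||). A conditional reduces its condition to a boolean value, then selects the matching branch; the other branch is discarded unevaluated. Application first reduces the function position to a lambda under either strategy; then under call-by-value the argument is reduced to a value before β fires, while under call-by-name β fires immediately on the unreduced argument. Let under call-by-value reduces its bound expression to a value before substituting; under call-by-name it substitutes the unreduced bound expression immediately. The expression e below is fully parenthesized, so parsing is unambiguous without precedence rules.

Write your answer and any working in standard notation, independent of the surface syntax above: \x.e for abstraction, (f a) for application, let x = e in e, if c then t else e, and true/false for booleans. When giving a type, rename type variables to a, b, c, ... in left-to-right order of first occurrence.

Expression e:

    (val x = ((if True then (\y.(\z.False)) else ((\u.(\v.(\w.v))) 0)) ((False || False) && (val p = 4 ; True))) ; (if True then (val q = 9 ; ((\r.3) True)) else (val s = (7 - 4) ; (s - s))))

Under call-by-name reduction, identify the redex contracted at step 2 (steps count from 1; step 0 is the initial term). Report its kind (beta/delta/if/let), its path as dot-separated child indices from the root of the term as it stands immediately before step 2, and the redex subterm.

Trace:
step 0: (let x = ((if true then (\y.(\z.false)) else ((\u.(\v.(\w.v))) 0)) ((false || false) && (let p = 4 in true))) in (if true then (let q = 9 in ((\r.3) true)) else (let s = (7 - 4) in (s - s))))
step 1: [let@root] (if true then (let q = 9 in ((\r.3) true)) else (let s = (7 - 4) in (s - s)))
step 2: [if@root] (let q = 9 in ((\r.3) true))

Answer: if at root : (if true then (let q = 9 in ((\r.3) true)) else (let s = (7 - 4) in (s - s)))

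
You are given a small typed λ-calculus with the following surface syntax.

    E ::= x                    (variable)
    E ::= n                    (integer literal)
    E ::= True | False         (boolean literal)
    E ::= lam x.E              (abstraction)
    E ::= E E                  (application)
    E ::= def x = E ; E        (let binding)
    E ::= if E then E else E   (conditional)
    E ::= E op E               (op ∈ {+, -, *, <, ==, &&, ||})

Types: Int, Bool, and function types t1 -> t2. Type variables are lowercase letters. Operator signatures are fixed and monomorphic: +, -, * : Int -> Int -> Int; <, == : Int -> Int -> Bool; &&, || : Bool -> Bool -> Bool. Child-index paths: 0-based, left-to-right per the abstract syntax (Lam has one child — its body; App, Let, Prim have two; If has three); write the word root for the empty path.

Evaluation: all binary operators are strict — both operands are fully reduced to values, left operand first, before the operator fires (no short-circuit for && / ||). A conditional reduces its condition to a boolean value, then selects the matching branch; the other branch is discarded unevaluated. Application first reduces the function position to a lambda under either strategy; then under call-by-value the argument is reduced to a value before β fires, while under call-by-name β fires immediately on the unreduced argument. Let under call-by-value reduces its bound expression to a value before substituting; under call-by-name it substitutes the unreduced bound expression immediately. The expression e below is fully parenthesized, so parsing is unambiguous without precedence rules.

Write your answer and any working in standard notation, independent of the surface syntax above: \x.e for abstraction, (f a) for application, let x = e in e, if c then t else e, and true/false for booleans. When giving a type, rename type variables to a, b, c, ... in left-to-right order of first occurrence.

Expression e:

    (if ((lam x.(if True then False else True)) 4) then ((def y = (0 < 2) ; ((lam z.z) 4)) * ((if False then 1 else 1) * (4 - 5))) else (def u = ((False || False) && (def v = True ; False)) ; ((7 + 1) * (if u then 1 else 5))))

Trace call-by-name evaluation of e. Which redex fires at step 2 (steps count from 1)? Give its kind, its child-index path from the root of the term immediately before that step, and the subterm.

Answer: if at 0 : (if true then false else true)

Working:
step 0: (if ((\x.(if true then false else true)) 4) then ((let y = (0 < 2) in ((\z.z) 4)) * ((if false then 1 else 1) * (4 - 5))) else (let u = ((false || false) && (let v = true in false)) in ((7 + 1) * (if u then 1 else 5))))
step 1: [beta@0] (if (if true then false else true) then ((let y = (0 < 2) in ((\z.z) 4)) * ((if false then 1 else 1) * (4 - 5))) else (let u = ((false || false) && (let v = true in false)) in ((7 + 1) * (if u then 1 else 5))))
step 2: [if@0] (if false then ((let y = (0 < 2) in ((\z.z) 4)) * ((if false then 1 else 1) * (4 - 5))) else (let u = ((false || false) && (let v = true in false)) in ((7 + 1) * (if u then 1 else 5))))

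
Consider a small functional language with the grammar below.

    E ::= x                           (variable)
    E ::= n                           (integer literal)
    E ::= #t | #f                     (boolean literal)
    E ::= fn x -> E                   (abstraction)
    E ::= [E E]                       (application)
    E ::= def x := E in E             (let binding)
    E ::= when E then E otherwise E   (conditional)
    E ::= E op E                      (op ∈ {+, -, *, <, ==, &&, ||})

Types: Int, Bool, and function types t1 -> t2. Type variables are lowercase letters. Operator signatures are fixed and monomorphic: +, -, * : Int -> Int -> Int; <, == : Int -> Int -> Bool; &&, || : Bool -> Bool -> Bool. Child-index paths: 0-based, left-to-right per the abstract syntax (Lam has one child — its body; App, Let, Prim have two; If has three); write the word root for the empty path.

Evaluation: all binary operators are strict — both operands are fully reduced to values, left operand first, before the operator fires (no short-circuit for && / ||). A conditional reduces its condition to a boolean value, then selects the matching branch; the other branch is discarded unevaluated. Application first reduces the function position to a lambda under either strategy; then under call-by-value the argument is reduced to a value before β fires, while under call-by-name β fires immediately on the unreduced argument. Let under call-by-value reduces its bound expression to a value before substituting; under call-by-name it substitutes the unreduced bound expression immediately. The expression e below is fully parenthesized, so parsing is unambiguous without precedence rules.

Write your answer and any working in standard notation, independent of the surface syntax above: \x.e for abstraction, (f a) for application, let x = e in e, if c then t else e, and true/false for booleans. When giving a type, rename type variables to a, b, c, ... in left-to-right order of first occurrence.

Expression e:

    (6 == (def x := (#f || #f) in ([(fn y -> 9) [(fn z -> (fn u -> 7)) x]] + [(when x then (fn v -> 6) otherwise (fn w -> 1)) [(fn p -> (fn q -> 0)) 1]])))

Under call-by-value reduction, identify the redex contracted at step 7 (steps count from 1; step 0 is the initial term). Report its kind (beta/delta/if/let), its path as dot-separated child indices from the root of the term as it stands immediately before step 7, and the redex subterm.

Answer: beta at 1.1 : ((\w.1) (\q.0))

Trace:
step 0: (6 == (let x = (false || false) in (((\y.9) ((\z.(\u.7)) x)) + ((if x then (\v.6) else (\w.1)) ((\p.(\q.0)) 1)))))
step 1: [delta@1.0] (6 == (let x = false in (((\y.9) ((\z.(\u.7)) x)) + ((if x then (\v.6) else (\w.1)) ((\p.(\q.0)) 1)))))
step 2: [let@1] (6 == (((\y.9) ((\z.(\u.7)) false)) + ((if false then (\v.6) else (\w.1)) ((\p.(\q.0)) 1))))
step 3: [beta@1.0.1] (6 == (((\y.9) (\u.7)) + ((if false then (\v.6) else (\w.1)) ((\p.(\q.0)) 1))))
step 4: [beta@1.0] (6 == (9 + ((if false then (\v.6) else (\w.1)) ((\p.(\q.0)) 1))))
step 5: [if@1.1.0] (6 == (9 + ((\w.1) ((\p.(\q.0)) 1))))
step 6: [beta@1.1.1] (6 == (9 + ((\w.1) (\q.0))))
step 7: [beta@1.1] (6 == (9 + 1))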